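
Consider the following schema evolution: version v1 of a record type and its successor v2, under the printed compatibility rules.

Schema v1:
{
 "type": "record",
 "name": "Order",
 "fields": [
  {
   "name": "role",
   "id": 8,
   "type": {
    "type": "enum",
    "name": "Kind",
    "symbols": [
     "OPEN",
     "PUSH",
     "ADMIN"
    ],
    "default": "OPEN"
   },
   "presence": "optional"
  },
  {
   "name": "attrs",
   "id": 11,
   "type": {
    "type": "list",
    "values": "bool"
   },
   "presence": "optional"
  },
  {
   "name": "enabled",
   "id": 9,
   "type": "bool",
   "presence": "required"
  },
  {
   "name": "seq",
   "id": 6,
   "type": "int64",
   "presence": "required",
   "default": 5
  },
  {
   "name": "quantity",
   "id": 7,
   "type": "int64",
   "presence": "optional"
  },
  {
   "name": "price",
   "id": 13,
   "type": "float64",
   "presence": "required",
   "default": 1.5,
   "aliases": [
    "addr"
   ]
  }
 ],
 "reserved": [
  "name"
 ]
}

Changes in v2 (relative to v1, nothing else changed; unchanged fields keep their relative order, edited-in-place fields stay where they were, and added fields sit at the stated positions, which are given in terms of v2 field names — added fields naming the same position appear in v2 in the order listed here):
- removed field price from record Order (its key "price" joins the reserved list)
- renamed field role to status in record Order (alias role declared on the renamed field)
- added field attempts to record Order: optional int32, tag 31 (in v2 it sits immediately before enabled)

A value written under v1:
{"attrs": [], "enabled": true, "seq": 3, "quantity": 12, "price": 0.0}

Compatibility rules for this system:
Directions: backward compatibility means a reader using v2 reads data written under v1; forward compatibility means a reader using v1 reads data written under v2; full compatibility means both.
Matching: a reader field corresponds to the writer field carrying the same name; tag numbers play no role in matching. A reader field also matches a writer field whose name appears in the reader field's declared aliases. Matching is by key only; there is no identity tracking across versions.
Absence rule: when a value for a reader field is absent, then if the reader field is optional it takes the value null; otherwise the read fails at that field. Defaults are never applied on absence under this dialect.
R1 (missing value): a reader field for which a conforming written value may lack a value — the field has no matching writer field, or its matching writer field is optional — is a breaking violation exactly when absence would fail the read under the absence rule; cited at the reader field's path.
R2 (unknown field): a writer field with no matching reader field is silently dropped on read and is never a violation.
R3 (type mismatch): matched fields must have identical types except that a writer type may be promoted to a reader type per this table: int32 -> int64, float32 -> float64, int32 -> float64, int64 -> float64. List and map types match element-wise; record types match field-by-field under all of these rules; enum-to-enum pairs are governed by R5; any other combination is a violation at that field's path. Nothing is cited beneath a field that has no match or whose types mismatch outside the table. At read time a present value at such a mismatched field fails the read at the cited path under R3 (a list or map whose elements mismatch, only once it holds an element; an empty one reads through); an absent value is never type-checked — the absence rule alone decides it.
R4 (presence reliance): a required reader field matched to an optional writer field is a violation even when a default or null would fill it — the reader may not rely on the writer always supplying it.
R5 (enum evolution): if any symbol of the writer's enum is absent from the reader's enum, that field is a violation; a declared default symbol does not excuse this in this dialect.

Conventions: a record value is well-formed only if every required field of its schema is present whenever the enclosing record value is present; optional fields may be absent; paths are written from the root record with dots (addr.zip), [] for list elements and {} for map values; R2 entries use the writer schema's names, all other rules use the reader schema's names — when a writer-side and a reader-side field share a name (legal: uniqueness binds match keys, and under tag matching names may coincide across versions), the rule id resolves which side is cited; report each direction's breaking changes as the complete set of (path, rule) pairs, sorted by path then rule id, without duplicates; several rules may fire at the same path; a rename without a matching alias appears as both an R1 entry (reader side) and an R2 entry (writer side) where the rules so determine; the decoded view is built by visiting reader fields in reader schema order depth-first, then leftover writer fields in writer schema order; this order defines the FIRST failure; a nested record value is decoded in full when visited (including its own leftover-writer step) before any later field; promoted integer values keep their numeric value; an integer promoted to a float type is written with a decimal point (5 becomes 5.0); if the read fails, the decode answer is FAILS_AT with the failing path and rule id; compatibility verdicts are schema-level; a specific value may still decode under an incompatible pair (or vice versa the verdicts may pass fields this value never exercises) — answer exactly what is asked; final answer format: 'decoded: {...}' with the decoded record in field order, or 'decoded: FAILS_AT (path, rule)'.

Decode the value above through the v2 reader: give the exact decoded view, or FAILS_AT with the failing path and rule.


each type pair in Order: writer, then reader
decode walk for Order under reader schema v2:
  status := null (not supplied -> null)
  attrs := []
  attempts := null (not supplied -> null)
  enabled := true
  seq := 3
  quantity := 12
  writer price: unmatched, discarded
  => decoded: {"status": null, "attrs": [], "attempts": null, "enabled": true, "seq": 3, "quantity": 12}

decoded: {"status": null, "attrs": [], "attempts": null, "enabled": true, "seq": 3, "quantity": 12}


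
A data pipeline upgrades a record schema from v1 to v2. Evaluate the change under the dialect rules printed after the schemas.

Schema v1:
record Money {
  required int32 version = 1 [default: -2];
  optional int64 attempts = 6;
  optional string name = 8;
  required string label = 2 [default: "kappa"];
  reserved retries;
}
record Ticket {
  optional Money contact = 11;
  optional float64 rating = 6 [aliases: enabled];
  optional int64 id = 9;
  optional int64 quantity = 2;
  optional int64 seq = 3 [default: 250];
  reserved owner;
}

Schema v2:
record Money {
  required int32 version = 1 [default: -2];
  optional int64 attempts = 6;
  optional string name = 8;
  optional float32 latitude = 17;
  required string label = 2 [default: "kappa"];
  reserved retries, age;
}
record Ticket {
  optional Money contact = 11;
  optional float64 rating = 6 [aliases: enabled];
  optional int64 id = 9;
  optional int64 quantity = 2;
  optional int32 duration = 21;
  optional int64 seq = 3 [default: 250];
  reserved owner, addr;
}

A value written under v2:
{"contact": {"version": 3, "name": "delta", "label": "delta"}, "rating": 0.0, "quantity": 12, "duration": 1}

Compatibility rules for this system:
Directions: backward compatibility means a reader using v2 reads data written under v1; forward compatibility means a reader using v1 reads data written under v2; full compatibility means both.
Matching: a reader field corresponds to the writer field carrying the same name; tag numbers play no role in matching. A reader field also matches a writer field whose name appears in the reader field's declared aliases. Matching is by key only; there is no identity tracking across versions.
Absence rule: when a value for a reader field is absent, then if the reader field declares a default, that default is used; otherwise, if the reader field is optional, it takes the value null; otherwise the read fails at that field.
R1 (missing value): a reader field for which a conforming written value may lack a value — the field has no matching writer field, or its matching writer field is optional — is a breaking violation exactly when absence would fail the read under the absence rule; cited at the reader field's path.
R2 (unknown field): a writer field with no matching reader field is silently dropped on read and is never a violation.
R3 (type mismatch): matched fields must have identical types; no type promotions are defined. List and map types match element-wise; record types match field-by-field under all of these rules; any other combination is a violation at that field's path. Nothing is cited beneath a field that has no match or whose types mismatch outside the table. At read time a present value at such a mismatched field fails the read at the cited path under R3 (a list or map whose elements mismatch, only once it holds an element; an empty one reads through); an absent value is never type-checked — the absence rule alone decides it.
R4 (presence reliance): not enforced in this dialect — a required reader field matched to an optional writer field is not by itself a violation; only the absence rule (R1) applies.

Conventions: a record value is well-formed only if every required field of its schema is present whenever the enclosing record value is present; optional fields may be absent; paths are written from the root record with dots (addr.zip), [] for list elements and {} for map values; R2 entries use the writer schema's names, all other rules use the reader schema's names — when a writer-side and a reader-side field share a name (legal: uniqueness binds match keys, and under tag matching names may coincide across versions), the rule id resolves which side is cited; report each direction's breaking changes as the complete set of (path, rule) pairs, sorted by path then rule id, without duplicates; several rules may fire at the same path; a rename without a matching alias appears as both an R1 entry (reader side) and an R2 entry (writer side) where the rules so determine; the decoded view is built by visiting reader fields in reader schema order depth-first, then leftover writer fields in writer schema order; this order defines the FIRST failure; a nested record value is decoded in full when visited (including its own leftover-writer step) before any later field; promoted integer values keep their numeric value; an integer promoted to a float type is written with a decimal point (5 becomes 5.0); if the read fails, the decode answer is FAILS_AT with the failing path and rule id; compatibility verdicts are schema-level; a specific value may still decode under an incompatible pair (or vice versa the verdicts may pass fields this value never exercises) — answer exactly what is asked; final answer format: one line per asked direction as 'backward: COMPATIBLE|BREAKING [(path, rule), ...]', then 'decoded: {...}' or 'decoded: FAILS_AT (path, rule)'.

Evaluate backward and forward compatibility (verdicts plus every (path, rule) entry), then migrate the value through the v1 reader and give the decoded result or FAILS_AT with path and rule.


backward: COMPATIBLE []; forward: COMPATIBLE []; decoded: {"contact": {"version": 3, "attempts": null, "name": "delta", "label": "delta"}, "rating": 0.0, "id": null, "quantity": 12, "seq": 250}

the writer's type comes first in each Ticket pair
backward pass over Ticket, reader schema v2, writer schema v1:
  contact: paired with writer contact (Money -> Money; writer optional)
  rating: paired with writer rating (float64 -> float64; writer optional)
  id: paired with writer id (int64 -> int64; writer optional)
  quantity: paired with writer quantity (int64 -> int64; writer optional)
  duration has no writer counterpart
  seq: paired with writer seq (int64 -> int64; writer optional)
  contact.version: paired with writer contact.version (int32 -> int32; writer required)
  contact.attempts: paired with writer contact.attempts (int64 -> int64; writer optional)
  contact.name: paired with writer contact.name (string -> string; writer optional)
  contact.latitude has no writer counterpart
  contact.label: paired with writer contact.label (string -> string; writer required)
  nothing fires on Ticket: backward is COMPATIBLE
forward pass over Ticket, reader schema v1, writer schema v2:
  contact: paired with writer contact (Money -> Money; writer optional)
  rating: paired with writer rating (float64 -> float64; writer optional)
  id: paired with writer id (int64 -> int64; writer optional)
  quantity: paired with writer quantity (int64 -> int64; writer optional)
  seq: paired with writer seq (int64 -> int64; writer optional)
  writer duration: unknown to reader
  contact.version: paired with writer contact.version (int32 -> int32; writer required)
  contact.attempts: paired with writer contact.attempts (int64 -> int64; writer optional)
  contact.name: paired with writer contact.name (string -> string; writer optional)
  contact.label: paired with writer contact.label (string -> string; writer required)
  writer contact.latitude: unknown to reader
  nothing fires on Ticket: forward is COMPATIBLE
decode walk for Ticket under reader schema v1:
  contact.version := 3
  contact.attempts := null (not supplied -> null)
  contact.name := "delta"
  contact.label := "delta"
  rating := 0.0
  id := null (not supplied -> null)
  quantity := 12
  seq := 250 (no value, default fills)
  writer duration: unmatched, discarded
  => decoded: {"contact": {"version": 3, "attempts": null, "name": "delta", "label": "delta"}, "rating": 0.0, "id": null, "quantity": 12, "seq": 250}


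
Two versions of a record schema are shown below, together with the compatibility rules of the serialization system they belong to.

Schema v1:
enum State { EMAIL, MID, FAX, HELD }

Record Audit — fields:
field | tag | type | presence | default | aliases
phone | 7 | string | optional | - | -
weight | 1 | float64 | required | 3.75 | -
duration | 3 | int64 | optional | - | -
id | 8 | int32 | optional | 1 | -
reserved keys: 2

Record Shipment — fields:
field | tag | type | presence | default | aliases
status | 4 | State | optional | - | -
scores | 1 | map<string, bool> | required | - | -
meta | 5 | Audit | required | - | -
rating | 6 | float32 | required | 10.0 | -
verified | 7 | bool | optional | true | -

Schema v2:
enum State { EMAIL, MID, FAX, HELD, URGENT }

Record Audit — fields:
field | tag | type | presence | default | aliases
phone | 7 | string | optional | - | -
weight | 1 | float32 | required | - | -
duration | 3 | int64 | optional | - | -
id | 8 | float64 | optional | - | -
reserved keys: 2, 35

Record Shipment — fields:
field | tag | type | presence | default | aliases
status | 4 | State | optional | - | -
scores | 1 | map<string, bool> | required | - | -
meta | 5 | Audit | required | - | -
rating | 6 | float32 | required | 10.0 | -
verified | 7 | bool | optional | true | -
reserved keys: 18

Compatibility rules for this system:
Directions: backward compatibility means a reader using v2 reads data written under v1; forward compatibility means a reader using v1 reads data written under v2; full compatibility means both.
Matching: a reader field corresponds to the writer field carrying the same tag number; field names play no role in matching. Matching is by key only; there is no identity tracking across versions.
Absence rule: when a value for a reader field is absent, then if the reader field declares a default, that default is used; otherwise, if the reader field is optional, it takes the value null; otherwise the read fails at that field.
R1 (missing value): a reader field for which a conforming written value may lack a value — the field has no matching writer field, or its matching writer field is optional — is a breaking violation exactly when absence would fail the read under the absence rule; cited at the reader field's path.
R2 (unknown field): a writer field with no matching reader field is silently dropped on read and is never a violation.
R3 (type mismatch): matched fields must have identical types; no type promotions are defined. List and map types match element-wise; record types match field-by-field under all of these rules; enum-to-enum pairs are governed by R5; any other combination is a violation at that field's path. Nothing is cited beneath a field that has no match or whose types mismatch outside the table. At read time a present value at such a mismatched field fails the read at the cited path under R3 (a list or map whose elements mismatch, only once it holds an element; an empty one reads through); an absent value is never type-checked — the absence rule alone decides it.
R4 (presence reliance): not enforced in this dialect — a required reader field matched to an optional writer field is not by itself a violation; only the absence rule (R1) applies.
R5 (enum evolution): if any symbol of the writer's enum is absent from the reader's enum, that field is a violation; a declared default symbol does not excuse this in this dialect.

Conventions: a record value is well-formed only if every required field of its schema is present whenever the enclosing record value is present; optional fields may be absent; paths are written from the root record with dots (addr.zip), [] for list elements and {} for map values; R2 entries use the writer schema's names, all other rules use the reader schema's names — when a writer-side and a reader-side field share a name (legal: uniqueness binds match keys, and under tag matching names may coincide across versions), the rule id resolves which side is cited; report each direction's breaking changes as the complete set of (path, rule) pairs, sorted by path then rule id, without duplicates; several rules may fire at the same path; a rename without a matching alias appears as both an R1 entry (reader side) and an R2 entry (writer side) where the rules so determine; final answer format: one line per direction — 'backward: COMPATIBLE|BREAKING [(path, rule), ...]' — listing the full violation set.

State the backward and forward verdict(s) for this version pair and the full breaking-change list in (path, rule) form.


backward: BREAKING [(meta.id, R3), (meta.weight, R3)]; forward: BREAKING [(meta.id, R3), (meta.weight, R3), (status, R5)]

each type pair in Shipment: writer, then reader
backward on Shipment — v2 reading data written by v1:
  status: State -> State, writer optional; from status
  scores: map<string, bool> -> map<string, bool>, writer required; from scores
  meta: Audit -> Audit, writer required; from meta
  rating: float32 -> float32, writer required; from rating
  verified: bool -> bool, writer optional; from verified
  meta.phone: string -> string, writer optional; from meta.phone
  meta.weight: float64 -> float32, writer required; from meta.weight
  meta.duration: int64 -> int64, writer optional; from meta.duration
  meta.id: int32 -> float64, writer optional; from meta.id
  breaking: (meta.id, R3)
  breaking: (meta.weight, R3)
  => backward verdict for Shipment: BREAKING, 2 violation(s)
forward on Shipment — v1 reading data written by v2:
  status: State -> State, writer optional; from status
  scores: map<string, bool> -> map<string, bool>, writer required; from scores
  meta: Audit -> Audit, writer required; from meta
  rating: float32 -> float32, writer required; from rating
  verified: bool -> bool, writer optional; from verified
  meta.phone: string -> string, writer optional; from meta.phone
  meta.weight: float32 -> float64, writer required; from meta.weight
  meta.duration: int64 -> int64, writer optional; from meta.duration
  meta.id: float64 -> int32, writer optional; from meta.id
  breaking: (meta.id, R3)
  breaking: (meta.weight, R3)
  breaking: (status, R5)
  => forward verdict for Shipment: BREAKING, 3 violation(s)


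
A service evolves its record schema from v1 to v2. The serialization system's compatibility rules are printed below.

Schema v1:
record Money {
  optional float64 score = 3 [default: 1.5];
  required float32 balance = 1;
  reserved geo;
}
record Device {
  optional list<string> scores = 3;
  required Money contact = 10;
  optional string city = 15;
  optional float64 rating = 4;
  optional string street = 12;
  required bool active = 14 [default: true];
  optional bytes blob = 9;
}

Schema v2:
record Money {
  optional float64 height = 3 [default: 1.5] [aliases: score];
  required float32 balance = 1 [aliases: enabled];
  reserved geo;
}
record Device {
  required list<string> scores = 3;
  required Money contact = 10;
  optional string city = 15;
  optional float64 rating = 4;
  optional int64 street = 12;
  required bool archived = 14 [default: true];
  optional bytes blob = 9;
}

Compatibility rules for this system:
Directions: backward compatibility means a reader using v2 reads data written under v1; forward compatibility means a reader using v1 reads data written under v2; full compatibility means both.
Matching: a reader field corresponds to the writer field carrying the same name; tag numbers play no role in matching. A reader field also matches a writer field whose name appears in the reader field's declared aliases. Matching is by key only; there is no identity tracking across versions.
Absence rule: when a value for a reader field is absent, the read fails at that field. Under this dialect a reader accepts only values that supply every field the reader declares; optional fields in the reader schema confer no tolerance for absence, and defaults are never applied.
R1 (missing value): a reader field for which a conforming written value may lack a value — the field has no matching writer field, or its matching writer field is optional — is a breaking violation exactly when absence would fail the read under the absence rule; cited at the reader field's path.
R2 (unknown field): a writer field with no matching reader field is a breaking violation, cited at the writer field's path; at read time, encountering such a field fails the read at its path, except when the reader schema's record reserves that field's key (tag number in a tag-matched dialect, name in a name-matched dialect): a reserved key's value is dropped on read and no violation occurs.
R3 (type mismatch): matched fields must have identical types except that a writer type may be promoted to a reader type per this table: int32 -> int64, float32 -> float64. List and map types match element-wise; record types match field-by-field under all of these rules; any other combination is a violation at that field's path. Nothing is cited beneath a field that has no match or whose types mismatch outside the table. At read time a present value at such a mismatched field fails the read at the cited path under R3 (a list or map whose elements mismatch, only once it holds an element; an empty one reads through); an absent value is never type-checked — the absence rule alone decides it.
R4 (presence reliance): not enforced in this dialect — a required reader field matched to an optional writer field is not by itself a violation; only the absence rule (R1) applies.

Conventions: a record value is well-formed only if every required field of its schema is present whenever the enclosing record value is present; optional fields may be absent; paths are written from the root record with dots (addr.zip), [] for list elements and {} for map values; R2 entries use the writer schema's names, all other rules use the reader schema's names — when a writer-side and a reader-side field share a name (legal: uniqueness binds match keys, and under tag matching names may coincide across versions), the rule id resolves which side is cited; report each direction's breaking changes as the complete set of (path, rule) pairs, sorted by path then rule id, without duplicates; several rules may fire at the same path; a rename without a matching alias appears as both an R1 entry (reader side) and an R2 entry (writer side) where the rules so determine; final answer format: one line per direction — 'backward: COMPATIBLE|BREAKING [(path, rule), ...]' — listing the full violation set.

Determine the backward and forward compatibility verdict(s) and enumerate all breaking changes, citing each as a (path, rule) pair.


the writer's type comes first in each Device pair
backward analysis of Device with v2 as reader and v1 as writer:
  writer optional, list<string> -> list<string>: reader scores maps from writer scores
  writer required, Money -> Money: reader contact maps from writer contact
  writer optional, string -> string: reader city maps from writer city
  writer optional, float64 -> float64: reader rating maps from writer rating
  writer optional, string -> int64: reader street maps from writer street
  archived has no writer counterpart
  writer optional, bytes -> bytes: reader blob maps from writer blob
  active (writer side), unknown to reader
  writer optional, float64 -> float64: reader contact.height maps from writer contact.score
  writer required, float32 -> float32: reader contact.balance maps from writer contact.balance
  breaking: (active, R2)
  breaking: (archived, R1)
  breaking: (blob, R1)
  breaking: (city, R1)
  breaking: (contact.height, R1)
  breaking: (rating, R1)
  breaking: (scores, R1)
  breaking: (street, R1)
  breaking: (street, R3)
  backward on Device therefore BREAKING (9)
forward analysis of Device with v1 as reader and v2 as writer:
  writer required, list<string> -> list<string>: reader scores maps from writer scores
  writer required, Money -> Money: reader contact maps from writer contact
  writer optional, string -> string: reader city maps from writer city
  writer optional, float64 -> float64: reader rating maps from writer rating
  writer optional, int64 -> string: reader street maps from writer street
  active has no writer counterpart
  writer optional, bytes -> bytes: reader blob maps from writer blob
  archived (writer side), unknown to reader
  contact.score has no writer counterpart
  writer required, float32 -> float32: reader contact.balance maps from writer contact.balance
  contact.height (writer side), unknown to reader
  breaking: (active, R1)
  breaking: (archived, R2)
  breaking: (blob, R1)
  breaking: (city, R1)
  breaking: (contact.height, R2)
  breaking: (contact.score, R1)
  breaking: (rating, R1)
  breaking: (street, R1)
  breaking: (street, R3)
  forward on Device therefore BREAKING (9)

backward: BREAKING [(active, R2), (archived, R1), (blob, R1), (city, R1), (contact.height, R1), (rating, R1), (scores, R1), (street, R1), (street, R3)]; forward: BREAKING [(active, R1), (archived, R2), (blob, R1), (city, R1), (contact.height, R2), (contact.score, R1), (rating, R1), (street, R1), (street, R3)]


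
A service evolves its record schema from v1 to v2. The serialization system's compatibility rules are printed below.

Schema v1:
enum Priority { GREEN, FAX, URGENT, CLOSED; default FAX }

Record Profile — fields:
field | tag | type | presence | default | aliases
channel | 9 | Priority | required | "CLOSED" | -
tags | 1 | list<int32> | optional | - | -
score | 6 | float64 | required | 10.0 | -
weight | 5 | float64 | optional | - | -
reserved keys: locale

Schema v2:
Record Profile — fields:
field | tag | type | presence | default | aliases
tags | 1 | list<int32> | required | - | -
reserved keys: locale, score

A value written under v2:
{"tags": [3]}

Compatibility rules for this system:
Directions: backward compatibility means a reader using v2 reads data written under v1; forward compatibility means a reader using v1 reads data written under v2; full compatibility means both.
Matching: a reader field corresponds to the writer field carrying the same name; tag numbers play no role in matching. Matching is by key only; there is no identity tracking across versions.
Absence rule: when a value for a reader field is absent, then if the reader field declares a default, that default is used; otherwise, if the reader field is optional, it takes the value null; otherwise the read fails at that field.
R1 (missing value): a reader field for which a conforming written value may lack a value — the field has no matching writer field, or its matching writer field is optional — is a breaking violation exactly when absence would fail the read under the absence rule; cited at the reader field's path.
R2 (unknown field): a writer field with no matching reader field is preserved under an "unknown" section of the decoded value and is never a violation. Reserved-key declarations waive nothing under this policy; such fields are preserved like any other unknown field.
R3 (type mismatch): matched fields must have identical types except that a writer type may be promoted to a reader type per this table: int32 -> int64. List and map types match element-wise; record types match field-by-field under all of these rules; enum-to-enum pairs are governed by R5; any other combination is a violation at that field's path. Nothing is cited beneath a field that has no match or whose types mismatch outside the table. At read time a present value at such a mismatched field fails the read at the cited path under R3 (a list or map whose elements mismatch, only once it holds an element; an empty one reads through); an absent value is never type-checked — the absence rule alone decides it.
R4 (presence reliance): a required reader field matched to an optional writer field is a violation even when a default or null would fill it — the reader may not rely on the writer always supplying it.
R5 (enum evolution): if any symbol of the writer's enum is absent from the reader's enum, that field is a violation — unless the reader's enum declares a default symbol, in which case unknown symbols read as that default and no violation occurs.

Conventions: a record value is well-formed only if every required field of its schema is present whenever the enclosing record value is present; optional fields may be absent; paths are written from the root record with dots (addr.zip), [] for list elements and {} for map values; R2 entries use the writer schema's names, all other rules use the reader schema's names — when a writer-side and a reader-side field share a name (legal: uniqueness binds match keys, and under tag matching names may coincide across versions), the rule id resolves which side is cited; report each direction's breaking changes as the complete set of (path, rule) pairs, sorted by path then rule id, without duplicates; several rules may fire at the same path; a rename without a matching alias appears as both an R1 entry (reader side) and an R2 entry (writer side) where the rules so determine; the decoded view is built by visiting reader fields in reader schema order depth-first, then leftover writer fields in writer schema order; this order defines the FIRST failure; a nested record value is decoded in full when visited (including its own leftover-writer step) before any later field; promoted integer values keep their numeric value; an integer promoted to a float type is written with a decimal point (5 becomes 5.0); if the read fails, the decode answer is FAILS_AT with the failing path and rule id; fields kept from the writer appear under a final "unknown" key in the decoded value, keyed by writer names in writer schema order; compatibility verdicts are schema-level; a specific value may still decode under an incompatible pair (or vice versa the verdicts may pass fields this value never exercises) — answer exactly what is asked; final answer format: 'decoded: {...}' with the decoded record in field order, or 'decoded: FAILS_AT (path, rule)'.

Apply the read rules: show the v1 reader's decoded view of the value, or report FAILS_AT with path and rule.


the writer's type comes first in each Profile pair
decode (reader v1):
  channel := "CLOSED" (absent -> default)
  tags := [3]
  score := 10.0 (absent -> default)
  weight := null (absent, optional -> null)
  => decoded: {"channel": "CLOSED", "tags": [3], "score": 10.0, "weight": null}
checking off the Profile differences that do not matter here:
  removed field score from record Profile (its key "score" joins the reserved list) -> inert under this dialect — no rule fires on Profile and the result does not move
  removed field weight from record Profile -> inert under this dialect — no rule fires on Profile and the result does not move
  removed field channel from record Profile -> inert under this dialect — no rule fires on Profile and the result does not move
  field tags in record Profile: optional changed to required -> a verdict-level change on Profile — the shown value reads the same

decoded: {"channel": "CLOSED", "tags": [3], "score": 10.0, "weight": null}


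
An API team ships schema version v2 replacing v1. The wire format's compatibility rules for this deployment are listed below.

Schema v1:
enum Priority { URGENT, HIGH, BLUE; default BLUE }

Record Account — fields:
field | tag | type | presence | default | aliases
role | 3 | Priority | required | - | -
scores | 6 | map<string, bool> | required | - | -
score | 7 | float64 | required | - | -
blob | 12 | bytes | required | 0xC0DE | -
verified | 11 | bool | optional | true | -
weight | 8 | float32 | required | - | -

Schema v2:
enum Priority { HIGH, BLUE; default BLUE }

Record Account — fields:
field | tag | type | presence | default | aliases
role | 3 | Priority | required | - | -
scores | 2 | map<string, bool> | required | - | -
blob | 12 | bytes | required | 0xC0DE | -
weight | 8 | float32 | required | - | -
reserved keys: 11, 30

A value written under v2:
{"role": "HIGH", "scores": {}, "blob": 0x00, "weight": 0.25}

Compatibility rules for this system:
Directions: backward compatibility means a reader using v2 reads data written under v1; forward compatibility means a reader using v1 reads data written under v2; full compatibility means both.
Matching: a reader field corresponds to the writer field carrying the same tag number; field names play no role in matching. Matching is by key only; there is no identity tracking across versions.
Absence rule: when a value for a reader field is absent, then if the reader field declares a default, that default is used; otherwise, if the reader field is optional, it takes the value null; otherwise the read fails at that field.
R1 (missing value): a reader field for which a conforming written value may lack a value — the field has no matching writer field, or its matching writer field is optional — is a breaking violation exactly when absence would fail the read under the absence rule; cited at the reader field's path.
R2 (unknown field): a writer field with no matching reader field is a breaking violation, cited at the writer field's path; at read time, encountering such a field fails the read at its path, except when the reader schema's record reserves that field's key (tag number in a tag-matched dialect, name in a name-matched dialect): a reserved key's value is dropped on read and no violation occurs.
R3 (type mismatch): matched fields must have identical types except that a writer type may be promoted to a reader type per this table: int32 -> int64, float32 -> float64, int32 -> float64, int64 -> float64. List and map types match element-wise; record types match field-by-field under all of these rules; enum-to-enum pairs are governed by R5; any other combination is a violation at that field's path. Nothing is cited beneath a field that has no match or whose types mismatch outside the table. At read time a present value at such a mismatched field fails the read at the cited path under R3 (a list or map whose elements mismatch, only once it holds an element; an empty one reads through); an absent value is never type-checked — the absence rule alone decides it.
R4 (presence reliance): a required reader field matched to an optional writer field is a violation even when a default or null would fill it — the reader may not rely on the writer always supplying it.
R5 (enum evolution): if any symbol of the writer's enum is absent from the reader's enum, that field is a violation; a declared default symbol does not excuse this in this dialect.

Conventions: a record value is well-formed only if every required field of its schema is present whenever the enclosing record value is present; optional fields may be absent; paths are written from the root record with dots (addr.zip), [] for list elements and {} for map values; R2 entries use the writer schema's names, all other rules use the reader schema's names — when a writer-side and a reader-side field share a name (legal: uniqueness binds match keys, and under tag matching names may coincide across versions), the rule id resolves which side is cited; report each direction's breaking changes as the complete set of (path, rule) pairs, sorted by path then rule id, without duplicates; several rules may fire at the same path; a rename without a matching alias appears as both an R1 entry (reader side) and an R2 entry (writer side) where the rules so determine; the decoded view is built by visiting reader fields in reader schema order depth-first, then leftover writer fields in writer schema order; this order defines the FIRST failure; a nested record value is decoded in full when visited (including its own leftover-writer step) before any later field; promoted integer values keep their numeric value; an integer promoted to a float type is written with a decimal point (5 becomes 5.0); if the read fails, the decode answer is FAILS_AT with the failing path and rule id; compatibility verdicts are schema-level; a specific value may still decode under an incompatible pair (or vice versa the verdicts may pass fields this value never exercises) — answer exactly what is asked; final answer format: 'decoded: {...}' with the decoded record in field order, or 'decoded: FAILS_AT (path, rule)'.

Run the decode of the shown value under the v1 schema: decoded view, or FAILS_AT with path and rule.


each type pair in Account: writer, then reader
decode (reader v1):
  role := "HIGH"
  read fails at scores under R1 (no fill)
  => FAILS_AT (scores, R1)
the other Account changes do not affect what is asked:
  removed field verified from record Account (its key 11 joins the reserved list) -> inert under this dialect — no rule fires on Account and the result does not move
  removed field score from record Account -> shifts the Account verdicts, not this decode
  enum Priority (field role in record Account): symbol URGENT removed -> shifts the Account verdicts, not this decode

decoded: FAILS_AT (scores, R1)


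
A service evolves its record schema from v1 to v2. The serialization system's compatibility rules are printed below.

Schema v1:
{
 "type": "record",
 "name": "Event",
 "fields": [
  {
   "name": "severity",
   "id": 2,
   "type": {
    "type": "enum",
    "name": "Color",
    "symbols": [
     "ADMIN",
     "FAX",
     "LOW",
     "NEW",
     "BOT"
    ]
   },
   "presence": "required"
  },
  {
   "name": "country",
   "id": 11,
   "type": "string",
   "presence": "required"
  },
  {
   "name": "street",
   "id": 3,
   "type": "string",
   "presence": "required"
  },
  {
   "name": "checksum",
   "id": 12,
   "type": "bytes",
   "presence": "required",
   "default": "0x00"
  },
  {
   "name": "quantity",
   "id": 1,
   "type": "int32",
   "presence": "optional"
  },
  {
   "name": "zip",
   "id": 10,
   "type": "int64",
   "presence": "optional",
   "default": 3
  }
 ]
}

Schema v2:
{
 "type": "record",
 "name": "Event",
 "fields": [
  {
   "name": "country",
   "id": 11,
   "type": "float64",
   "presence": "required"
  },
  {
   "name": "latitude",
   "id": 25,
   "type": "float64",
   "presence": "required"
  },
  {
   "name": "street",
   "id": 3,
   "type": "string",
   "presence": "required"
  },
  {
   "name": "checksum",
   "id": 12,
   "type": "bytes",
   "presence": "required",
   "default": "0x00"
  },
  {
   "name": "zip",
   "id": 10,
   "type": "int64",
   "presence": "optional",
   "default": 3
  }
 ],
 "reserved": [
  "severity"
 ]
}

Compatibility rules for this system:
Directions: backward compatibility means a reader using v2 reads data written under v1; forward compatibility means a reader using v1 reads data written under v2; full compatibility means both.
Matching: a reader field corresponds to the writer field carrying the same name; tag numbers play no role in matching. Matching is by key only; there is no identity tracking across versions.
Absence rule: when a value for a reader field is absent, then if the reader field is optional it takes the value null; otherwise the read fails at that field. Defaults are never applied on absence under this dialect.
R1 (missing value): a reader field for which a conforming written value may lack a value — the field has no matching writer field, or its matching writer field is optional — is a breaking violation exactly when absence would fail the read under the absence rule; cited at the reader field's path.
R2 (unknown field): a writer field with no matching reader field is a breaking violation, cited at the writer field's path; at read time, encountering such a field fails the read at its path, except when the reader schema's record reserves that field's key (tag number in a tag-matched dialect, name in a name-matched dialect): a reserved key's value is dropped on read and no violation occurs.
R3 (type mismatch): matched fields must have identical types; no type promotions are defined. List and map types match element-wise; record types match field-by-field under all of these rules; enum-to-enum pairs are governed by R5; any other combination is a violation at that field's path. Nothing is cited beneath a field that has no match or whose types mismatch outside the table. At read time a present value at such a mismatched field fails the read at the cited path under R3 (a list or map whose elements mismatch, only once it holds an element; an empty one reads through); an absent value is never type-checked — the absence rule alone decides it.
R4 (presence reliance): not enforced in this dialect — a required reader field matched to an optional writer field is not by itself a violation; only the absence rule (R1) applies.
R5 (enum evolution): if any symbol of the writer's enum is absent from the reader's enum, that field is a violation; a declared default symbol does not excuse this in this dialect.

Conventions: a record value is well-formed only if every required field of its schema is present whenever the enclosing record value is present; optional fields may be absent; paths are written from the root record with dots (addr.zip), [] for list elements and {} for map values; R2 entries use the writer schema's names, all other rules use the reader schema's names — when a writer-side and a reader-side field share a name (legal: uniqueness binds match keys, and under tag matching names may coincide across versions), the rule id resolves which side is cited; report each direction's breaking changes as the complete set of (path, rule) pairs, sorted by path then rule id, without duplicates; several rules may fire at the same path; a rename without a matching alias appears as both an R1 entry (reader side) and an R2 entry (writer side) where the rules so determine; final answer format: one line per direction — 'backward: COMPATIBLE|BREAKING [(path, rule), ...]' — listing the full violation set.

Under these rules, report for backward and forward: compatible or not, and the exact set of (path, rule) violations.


backward: BREAKING [(country, R3), (latitude, R1), (quantity, R2)]; forward: BREAKING [(country, R3), (latitude, R2), (severity, R1)]

the writer's type comes first in each Event pair
backward on Event — v2 reading data written by v1:
  country: paired with writer country (string -> float64; writer required)
  latitude: no writer-side match
  street: paired with writer street (string -> string; writer required)
  checksum: paired with writer checksum (bytes -> bytes; writer required)
  zip: paired with writer zip (int64 -> int64; writer optional)
  severity (writer side), unknown to reader
  quantity (writer side), unknown to reader
  breaking: (country, R3)
  breaking: (latitude, R1)
  breaking: (quantity, R2)
  backward on Event therefore BREAKING (3)
forward on Event — v1 reading data written by v2:
  severity: no writer-side match
  country: paired with writer country (float64 -> string; writer required)
  street: paired with writer street (string -> string; writer required)
  checksum: paired with writer checksum (bytes -> bytes; writer required)
  quantity: no writer-side match
  zip: paired with writer zip (int64 -> int64; writer optional)
  latitude (writer side), unknown to reader
  breaking: (country, R3)
  breaking: (latitude, R2)
  breaking: (severity, R1)
  forward on Event therefore BREAKING (3)
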